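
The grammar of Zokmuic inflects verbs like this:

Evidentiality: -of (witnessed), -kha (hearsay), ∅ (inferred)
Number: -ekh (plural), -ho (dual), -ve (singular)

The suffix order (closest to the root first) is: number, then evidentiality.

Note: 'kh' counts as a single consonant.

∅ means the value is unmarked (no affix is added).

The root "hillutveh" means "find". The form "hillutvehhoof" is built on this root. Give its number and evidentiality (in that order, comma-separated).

Segment: hillutveh-ho-of.
number: -ho → dual.
evidentiality: -of → witnessed.

dual, witnessed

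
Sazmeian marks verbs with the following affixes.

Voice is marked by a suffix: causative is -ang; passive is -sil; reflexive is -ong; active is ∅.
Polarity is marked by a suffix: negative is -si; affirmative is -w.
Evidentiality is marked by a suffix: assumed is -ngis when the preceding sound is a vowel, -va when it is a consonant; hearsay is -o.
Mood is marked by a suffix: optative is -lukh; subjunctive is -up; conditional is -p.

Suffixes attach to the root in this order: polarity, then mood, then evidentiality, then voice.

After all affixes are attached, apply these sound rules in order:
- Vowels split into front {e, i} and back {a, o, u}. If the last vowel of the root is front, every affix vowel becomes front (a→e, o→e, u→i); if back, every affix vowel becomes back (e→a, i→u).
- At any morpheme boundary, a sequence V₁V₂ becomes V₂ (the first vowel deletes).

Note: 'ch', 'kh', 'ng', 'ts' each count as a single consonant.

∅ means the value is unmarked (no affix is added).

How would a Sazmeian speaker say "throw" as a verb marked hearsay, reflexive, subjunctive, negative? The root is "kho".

khosupong

Attach polarity negative -si → khosi.
Attach mood subjunctive -up → khosiup.
Attach evidentiality hearsay -o → khosiupo.
Attach voice reflexive -ong → khosiupoong.
Apply vowel harmony: khosiupoong → khosuupoong.
Apply vowel deletion: khosuupoong → khosupong.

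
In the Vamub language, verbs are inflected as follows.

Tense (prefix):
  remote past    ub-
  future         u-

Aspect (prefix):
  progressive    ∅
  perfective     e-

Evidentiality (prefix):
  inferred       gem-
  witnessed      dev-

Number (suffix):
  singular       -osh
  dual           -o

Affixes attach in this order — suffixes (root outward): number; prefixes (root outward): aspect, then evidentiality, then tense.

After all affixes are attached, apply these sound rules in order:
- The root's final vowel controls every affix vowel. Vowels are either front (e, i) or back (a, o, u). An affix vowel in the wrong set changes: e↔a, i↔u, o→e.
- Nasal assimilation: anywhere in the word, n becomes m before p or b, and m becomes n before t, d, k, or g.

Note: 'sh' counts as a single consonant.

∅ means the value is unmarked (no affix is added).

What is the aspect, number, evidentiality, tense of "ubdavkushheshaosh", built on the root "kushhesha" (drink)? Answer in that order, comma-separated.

progressive, singular, witnessed, remote past

Segment: ub-dev-kushhesha-osh.
aspect: ∅ → progressive.
number: -osh → singular.
evidentiality: dev- → witnessed.
tense: ub- → remote past.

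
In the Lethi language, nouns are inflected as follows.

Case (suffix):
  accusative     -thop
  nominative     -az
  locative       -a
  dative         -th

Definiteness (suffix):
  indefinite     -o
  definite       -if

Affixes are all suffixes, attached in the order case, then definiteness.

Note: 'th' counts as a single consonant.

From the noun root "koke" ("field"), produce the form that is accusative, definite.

Attach case accusative -thop → kokethop.
Attach definiteness definite -if → kokethopif.

kokethopif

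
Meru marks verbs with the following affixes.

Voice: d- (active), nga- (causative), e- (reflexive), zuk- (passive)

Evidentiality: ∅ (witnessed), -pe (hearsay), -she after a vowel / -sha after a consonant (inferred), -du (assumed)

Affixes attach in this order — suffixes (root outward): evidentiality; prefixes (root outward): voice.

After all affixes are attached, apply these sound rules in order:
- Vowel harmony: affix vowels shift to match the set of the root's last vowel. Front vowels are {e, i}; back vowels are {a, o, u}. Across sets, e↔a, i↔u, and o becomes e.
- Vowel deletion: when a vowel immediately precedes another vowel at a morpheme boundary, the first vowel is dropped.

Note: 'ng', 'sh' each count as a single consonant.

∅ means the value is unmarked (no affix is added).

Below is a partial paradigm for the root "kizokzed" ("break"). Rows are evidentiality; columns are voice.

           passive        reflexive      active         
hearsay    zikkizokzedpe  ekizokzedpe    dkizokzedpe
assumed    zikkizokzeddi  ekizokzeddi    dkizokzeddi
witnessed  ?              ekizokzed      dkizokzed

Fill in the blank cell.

zikkizokzed

Attach voice passive zuk- → zukkizokzed.
evidentiality = witnessed: zero marking, form stays zukkizokzed.
Apply vowel harmony: zukkizokzed → zikkizokzed.
Vowel deletion: no change.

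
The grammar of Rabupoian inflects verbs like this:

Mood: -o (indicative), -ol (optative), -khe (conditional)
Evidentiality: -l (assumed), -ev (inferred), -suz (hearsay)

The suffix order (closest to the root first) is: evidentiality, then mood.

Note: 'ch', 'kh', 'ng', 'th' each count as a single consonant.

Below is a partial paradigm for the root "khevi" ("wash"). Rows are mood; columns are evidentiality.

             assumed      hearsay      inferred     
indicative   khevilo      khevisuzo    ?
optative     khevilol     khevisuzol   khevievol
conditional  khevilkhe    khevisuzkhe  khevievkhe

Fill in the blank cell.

khevievo

Attach evidentiality inferred -ev → kheviev.
Attach mood indicative -o → khevievo.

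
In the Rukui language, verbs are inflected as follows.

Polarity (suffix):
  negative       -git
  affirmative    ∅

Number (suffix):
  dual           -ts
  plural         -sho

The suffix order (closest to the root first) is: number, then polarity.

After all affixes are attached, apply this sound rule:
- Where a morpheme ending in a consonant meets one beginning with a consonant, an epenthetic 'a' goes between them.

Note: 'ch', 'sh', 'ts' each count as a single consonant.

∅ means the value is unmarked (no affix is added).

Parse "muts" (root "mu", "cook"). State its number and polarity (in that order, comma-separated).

Segment: mu-ts.
number: -ts → dual.
polarity: ∅ → affirmative.

dual, affirmative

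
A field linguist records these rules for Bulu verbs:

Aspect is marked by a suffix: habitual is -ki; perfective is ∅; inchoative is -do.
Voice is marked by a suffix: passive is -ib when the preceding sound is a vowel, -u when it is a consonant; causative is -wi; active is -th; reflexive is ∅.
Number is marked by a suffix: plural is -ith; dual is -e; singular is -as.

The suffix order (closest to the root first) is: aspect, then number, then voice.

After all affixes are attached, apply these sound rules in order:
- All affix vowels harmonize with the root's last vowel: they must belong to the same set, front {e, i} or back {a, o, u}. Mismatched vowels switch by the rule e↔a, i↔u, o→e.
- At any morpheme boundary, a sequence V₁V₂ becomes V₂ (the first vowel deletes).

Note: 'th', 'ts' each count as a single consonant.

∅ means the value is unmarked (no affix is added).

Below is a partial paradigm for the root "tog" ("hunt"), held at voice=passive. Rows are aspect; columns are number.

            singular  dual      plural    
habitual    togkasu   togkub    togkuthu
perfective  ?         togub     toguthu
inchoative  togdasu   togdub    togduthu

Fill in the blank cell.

togasu

aspect = perfective: zero marking, form stays tog.
Attach number singular -as → togas.
Attach voice passive -u (after consonant 's') → togasu.
Vowel harmony: no change.
Vowel deletion: no change.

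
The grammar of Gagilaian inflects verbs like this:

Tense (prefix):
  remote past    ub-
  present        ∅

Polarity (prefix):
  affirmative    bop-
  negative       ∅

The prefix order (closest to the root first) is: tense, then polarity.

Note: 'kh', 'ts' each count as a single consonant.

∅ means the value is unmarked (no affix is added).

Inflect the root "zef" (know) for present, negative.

zef

tense = present: zero marking, form stays zef.
polarity = negative: zero marking, form stays zef.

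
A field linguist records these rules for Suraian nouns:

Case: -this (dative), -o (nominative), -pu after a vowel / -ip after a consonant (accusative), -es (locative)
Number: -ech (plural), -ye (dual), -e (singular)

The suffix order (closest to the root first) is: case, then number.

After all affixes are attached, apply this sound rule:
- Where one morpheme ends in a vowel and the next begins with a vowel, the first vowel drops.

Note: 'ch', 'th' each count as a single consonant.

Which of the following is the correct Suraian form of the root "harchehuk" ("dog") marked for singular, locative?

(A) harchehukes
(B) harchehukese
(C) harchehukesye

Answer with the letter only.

Attach case locative -es → harchehukes.
Attach number singular -e → harchehukese.
Vowel deletion: no change.
So the correct form is harchehukese, option (B).
(A) harchehukes is wrong: it has the affixes in the wrong order.
(C) harchehukesye is wrong: it uses dual instead of singular for number.

B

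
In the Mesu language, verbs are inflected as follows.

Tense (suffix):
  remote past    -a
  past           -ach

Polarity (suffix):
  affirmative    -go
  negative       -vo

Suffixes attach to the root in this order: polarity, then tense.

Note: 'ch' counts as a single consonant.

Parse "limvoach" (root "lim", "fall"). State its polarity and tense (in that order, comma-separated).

Segment: lim-vo-ach.
polarity: -vo → negative.
tense: -ach → past.

negative, past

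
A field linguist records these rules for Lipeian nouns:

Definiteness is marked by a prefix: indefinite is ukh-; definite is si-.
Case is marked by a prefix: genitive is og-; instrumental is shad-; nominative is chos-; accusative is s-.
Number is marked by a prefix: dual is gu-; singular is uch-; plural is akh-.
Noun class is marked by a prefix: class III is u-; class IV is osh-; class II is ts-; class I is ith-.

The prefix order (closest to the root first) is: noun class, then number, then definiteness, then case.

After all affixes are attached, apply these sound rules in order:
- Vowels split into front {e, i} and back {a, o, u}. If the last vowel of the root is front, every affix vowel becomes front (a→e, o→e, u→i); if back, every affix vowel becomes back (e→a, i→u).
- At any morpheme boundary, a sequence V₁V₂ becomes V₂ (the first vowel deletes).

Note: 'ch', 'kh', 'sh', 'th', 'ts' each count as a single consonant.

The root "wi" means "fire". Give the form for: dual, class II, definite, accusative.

ssigitswi

Attach noun class class II ts- → tswi.
Attach number dual gu- → gutswi.
Attach definiteness definite si- → sigutswi.
Attach case accusative s- → ssigutswi.
Apply vowel harmony: ssigutswi → ssigitswi.
Vowel deletion: no change.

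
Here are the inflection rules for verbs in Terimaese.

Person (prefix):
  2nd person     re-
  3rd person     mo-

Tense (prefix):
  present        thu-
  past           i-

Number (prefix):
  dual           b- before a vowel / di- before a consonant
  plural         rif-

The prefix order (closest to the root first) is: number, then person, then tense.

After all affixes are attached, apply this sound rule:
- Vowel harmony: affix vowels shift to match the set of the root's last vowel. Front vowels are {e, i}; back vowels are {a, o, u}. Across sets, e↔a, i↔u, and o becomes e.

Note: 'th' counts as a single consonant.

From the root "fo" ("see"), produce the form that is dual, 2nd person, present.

Attach number dual di- (before consonant 'f') → difo.
Attach person 2nd person re- → redifo.
Attach tense present thu- → thuredifo.
Apply vowel harmony: thuredifo → thuradufo.

thuradufo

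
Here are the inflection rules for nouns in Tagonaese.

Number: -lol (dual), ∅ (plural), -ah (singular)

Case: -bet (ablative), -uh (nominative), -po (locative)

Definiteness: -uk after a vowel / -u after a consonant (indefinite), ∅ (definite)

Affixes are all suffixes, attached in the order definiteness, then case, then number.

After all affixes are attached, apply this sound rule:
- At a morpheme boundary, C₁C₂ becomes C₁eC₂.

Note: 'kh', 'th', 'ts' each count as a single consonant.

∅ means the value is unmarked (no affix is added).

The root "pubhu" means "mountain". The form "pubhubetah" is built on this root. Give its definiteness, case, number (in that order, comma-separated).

Segment: pubhu-bet-ah.
definiteness: ∅ → definite.
case: -bet → ablative.
number: -ah → singular.

definite, ablative, singular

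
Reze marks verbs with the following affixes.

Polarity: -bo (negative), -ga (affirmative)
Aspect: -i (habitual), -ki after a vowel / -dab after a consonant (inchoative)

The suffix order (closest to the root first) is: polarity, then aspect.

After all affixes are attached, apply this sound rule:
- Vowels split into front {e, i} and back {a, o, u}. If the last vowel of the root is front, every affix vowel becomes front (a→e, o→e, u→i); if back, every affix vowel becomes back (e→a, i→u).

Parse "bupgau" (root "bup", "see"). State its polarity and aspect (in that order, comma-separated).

Segment: bup-ga-i.
polarity: -ga → affirmative.
aspect: -i → habitual.

affirmative, habitual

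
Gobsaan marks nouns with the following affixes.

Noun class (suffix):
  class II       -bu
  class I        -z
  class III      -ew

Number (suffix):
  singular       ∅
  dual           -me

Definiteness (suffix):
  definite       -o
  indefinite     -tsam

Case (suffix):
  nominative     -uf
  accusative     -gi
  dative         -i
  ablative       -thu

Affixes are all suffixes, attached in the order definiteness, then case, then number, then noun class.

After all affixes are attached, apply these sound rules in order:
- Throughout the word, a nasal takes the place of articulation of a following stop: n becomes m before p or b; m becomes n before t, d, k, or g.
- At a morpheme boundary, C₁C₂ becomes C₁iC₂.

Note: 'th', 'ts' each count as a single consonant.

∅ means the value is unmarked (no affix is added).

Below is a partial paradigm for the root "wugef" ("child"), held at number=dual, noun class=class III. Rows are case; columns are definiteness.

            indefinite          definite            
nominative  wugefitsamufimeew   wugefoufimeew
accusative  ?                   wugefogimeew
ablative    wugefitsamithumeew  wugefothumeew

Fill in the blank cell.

wugefitsanigimeew

Attach definiteness indefinite -tsam → wugeftsam.
Attach case accusative -gi → wugeftsamgi.
Attach number dual -me → wugeftsamgime.
Attach noun class class III -ew → wugeftsamgimeew.
Apply nasal assimilation: wugeftsamgimeew → wugeftsangimeew.
Apply epenthesis: wugeftsangimeew → wugefitsanigimeew.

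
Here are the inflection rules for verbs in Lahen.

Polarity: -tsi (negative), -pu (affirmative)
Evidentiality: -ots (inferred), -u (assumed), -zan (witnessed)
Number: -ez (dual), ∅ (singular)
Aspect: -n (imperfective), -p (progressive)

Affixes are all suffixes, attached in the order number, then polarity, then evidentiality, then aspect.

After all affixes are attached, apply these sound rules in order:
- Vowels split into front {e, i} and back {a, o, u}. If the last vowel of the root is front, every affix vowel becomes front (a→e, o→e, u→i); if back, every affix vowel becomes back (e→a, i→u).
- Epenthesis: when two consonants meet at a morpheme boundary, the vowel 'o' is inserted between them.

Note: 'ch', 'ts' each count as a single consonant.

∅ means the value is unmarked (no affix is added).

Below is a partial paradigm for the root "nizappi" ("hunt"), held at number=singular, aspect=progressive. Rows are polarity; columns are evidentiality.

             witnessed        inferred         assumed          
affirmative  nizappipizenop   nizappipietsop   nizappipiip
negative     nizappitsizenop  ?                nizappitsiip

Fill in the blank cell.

nizappitsietsop

number = singular: zero marking, form stays nizappi.
Attach polarity negative -tsi → nizappitsi.
Attach evidentiality inferred -ots → nizappitsiots.
Attach aspect progressive -p → nizappitsiotsp.
Apply vowel harmony: nizappitsiotsp → nizappitsietsp.
Apply epenthesis: nizappitsietsp → nizappitsietsop.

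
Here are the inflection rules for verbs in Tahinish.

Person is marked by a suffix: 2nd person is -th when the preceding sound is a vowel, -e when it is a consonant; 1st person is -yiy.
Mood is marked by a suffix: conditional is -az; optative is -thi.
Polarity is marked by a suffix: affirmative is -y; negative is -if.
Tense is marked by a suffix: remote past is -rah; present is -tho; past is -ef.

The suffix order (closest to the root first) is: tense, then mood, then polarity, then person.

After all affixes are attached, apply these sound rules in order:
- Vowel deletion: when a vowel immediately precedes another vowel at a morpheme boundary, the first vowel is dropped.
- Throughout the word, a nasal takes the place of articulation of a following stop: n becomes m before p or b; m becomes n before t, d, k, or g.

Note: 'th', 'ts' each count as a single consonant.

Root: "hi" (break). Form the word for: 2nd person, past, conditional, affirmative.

Attach tense past -ef → hief.
Attach mood conditional -az → hiefaz.
Attach polarity affirmative -y → hiefazy.
Attach person 2nd person -e (after consonant 'y') → hiefazye.
Apply vowel deletion: hiefazye → hefazye.
Nasal assimilation: no change.

hefazye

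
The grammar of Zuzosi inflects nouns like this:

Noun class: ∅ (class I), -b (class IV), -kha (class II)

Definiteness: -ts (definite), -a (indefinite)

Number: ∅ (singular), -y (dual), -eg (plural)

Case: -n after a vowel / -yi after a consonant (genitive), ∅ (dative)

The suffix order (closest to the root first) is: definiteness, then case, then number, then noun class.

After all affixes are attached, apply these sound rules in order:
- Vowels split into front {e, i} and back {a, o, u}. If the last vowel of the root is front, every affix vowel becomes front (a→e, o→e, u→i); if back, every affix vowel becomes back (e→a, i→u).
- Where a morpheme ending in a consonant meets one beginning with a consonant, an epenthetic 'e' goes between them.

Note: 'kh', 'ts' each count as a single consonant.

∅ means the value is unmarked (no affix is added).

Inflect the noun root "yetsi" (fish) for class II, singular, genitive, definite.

yetsitseyikhe

Attach definiteness definite -ts → yetsits.
Attach case genitive -yi (after consonant 'ts') → yetsitsyi.
number = singular: zero marking, form stays yetsitsyi.
Attach noun class class II -kha → yetsitsyikha.
Apply vowel harmony: yetsitsyikha → yetsitsyikhe.
Apply epenthesis: yetsitsyikhe → yetsitseyikhe.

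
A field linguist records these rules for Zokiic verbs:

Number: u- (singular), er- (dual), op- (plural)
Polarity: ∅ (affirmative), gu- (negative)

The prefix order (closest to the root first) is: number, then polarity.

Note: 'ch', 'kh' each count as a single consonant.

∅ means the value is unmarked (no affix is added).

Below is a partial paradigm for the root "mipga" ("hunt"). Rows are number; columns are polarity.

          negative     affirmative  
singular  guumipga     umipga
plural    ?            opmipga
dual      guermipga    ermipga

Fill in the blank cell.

Attach number plural op- → opmipga.
Attach polarity negative gu- → guopmipga.

guopmipga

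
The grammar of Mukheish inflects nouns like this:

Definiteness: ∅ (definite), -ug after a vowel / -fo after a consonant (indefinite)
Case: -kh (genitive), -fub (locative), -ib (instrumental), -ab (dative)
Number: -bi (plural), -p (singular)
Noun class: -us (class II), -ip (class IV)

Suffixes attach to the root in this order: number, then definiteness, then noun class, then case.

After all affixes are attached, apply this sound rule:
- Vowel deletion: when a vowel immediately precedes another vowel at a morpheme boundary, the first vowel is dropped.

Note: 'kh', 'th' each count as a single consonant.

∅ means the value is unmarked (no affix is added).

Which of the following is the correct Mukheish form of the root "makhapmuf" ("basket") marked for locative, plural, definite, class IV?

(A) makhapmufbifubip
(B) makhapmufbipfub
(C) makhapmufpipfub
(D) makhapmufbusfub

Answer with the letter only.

B

Attach number plural -bi → makhapmufbi.
definiteness = definite: zero marking, form stays makhapmufbi.
Attach noun class class IV -ip → makhapmufbiip.
Attach case locative -fub → makhapmufbiipfub.
Apply vowel deletion: makhapmufbiipfub → makhapmufbipfub.
So the correct form is makhapmufbipfub, option (B).
(C) makhapmufpipfub is wrong: it uses singular instead of plural for number.
(A) makhapmufbifubip is wrong: it has the affixes in the wrong order.
(D) makhapmufbusfub is wrong: it uses class II instead of class IV for noun class.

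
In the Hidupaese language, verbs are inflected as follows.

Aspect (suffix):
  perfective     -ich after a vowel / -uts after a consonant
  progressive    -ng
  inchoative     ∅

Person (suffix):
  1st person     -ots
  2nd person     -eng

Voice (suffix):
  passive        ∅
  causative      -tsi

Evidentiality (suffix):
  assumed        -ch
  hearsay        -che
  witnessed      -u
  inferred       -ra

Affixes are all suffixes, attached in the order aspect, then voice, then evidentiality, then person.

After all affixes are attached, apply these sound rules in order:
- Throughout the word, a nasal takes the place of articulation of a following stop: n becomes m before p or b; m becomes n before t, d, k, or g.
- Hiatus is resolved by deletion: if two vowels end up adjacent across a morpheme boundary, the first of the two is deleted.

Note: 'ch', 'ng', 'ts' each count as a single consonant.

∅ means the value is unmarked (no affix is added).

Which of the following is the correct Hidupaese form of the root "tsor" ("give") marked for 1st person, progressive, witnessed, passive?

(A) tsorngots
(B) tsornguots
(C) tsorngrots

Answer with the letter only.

A

Attach aspect progressive -ng → tsorng.
voice = passive: zero marking, form stays tsorng.
Attach evidentiality witnessed -u → tsorngu.
Attach person 1st person -ots → tsornguots.
Nasal assimilation: no change.
Apply vowel deletion: tsornguots → tsorngots.
So the correct form is tsorngots, option (A).
(B) tsornguots is wrong: it fails to apply the sound rule(s).
(C) tsorngrots is wrong: it uses inferred instead of witnessed for evidentiality.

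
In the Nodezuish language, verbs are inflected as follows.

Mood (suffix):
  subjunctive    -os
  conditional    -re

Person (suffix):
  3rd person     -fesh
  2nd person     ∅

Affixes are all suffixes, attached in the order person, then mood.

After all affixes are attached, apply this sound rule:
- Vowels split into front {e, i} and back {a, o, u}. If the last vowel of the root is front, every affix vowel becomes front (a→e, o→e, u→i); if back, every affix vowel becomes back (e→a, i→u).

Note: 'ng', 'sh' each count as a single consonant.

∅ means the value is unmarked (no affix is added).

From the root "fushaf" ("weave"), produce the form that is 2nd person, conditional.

fushafra

person = 2nd person: zero marking, form stays fushaf.
Attach mood conditional -re → fushafre.
Apply vowel harmony: fushafre → fushafra.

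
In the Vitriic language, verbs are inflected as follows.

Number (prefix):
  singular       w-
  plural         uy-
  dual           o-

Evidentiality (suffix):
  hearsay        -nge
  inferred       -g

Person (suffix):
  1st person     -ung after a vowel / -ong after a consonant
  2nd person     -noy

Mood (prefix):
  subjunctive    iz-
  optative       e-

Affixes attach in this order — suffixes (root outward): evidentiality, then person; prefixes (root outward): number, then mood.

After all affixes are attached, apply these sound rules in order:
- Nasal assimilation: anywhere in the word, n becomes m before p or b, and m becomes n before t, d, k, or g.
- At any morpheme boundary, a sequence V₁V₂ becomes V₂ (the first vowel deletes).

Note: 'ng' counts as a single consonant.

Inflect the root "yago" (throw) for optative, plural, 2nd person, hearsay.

Attach evidentiality hearsay -nge → yagonge.
Attach number plural uy- → uyyagonge.
Attach person 2nd person -noy → uyyagongenoy.
Attach mood optative e- → euyyagongenoy.
Nasal assimilation: no change.
Apply vowel deletion: euyyagongenoy → uyyagongenoy.

uyyagongenoy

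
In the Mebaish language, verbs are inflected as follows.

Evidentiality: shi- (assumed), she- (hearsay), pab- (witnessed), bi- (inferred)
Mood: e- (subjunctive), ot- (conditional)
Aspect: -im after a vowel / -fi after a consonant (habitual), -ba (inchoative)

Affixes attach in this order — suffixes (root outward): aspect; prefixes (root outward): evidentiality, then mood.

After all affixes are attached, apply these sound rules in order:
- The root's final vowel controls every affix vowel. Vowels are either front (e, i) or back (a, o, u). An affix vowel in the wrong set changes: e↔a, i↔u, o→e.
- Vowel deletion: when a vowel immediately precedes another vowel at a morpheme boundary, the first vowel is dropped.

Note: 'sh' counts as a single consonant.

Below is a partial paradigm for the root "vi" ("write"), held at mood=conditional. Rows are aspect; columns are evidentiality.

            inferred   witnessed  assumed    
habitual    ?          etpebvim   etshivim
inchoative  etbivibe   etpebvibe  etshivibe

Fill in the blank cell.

Attach aspect habitual -im (after vowel 'i') → viim.
Attach evidentiality inferred bi- → biviim.
Attach mood conditional ot- → otbiviim.
Apply vowel harmony: otbiviim → etbiviim.
Apply vowel deletion: etbiviim → etbivim.

etbivim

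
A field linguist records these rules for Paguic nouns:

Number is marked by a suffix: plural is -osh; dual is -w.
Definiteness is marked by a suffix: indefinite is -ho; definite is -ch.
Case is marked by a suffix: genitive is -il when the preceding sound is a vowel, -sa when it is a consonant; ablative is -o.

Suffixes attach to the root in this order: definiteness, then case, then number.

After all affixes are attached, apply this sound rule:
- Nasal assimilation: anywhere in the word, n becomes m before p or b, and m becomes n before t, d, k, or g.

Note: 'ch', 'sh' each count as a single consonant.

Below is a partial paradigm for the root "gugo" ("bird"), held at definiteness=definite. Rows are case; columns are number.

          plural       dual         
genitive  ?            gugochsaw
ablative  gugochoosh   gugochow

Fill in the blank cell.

gugochsaosh

Attach definiteness definite -ch → gugoch.
Attach case genitive -sa (after consonant 'ch') → gugochsa.
Attach number plural -osh → gugochsaosh.
Nasal assimilation: no change.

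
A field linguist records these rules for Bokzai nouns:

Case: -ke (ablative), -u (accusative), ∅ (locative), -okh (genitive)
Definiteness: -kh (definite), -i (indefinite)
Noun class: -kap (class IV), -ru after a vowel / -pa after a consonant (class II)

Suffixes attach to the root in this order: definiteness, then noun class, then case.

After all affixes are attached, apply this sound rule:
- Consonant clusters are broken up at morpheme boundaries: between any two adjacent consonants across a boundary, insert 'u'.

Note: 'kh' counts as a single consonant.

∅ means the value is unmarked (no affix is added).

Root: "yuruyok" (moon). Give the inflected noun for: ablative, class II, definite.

Attach definiteness definite -kh → yuruyokkh.
Attach noun class class II -pa (after consonant 'kh') → yuruyokkhpa.
Attach case ablative -ke → yuruyokkhpake.
Apply epenthesis: yuruyokkhpake → yuruyokukhupake.

yuruyokukhupake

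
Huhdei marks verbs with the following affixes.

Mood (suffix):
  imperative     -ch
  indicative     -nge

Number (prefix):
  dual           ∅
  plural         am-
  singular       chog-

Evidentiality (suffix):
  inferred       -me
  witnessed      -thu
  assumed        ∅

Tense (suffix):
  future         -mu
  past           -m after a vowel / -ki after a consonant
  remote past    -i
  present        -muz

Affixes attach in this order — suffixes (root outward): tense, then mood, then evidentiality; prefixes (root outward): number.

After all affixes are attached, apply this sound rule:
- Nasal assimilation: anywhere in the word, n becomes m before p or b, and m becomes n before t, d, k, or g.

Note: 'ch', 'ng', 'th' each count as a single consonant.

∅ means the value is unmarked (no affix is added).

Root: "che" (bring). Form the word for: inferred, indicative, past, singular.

Attach tense past -m (after vowel 'e') → chem.
Attach mood indicative -nge → chemnge.
Attach number singular chog- → chogchemnge.
Attach evidentiality inferred -me → chogchemngeme.
Nasal assimilation: no change.

chogchemngeme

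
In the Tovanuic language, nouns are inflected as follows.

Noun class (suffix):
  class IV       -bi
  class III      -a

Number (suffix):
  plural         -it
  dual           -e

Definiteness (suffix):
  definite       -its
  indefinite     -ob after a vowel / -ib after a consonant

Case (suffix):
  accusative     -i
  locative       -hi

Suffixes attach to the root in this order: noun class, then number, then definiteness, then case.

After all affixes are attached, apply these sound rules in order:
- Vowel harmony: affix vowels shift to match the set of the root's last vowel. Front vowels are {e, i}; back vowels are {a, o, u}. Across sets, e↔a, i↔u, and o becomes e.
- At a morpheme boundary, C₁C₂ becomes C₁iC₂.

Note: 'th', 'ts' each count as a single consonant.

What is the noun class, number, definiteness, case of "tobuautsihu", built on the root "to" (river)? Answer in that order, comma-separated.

class IV, dual, definite, locative

Segment: to-bi-e-its-hi.
noun class: -bi → class IV.
number: -e → dual.
definiteness: -its → definite.
case: -hi → locative.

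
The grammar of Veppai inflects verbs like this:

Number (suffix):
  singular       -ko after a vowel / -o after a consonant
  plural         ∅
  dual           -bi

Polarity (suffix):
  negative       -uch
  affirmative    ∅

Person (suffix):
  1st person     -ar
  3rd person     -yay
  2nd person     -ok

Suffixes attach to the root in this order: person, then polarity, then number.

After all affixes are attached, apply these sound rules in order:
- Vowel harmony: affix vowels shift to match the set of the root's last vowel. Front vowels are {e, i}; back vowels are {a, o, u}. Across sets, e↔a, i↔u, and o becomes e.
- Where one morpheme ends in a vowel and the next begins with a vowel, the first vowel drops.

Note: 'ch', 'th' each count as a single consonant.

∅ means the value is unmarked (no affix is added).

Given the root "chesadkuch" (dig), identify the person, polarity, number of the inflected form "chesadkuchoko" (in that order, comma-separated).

2nd person, affirmative, singular

Segment: chesadkuch-ok-o.
person: -ok → 2nd person.
polarity: ∅ → affirmative.
number: -ko/o → singular.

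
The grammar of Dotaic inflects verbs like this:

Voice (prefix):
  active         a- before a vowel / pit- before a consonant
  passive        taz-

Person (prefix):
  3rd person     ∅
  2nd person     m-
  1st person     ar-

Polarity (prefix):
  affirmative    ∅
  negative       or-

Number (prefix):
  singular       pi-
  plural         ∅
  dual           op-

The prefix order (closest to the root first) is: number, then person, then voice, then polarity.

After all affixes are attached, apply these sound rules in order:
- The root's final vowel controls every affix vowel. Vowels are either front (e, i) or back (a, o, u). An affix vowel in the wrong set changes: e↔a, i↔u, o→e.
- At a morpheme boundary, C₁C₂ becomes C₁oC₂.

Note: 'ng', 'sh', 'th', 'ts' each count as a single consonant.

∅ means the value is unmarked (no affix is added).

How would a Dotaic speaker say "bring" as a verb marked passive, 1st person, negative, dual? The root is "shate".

erotezereposhate

Attach number dual op- → opshate.
Attach person 1st person ar- → aropshate.
Attach voice passive taz- → tazaropshate.
Attach polarity negative or- → ortazaropshate.
Apply vowel harmony: ortazaropshate → ertezerepshate.
Apply epenthesis: ertezerepshate → erotezereposhate.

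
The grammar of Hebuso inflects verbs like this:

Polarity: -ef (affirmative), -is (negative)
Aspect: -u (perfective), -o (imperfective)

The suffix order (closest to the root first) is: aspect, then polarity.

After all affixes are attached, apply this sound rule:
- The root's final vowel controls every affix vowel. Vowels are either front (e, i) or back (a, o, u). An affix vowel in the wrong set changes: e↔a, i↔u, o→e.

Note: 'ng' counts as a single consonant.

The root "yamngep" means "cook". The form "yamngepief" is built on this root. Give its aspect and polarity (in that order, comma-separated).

perfective, affirmative

Segment: yamngep-u-ef.
aspect: -u → perfective.
polarity: -ef → affirmative.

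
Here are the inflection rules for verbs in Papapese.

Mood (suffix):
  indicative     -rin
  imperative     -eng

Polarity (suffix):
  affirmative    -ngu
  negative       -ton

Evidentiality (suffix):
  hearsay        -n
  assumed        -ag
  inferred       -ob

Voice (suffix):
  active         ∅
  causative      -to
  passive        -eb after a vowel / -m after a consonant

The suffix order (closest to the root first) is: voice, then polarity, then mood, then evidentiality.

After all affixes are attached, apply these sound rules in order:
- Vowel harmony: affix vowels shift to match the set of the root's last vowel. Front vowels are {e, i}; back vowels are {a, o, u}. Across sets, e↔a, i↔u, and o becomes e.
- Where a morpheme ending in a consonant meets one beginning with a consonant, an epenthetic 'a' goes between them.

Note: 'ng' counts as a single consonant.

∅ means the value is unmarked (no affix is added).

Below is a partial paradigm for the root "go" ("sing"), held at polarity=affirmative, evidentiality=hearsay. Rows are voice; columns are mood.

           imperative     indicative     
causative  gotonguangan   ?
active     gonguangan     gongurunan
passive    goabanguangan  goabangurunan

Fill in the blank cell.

Attach voice causative -to → goto.
Attach polarity affirmative -ngu → gotongu.
Attach mood indicative -rin → gotongurin.
Attach evidentiality hearsay -n → gotongurinn.
Apply vowel harmony: gotongurinn → gotongurunn.
Apply epenthesis: gotongurunn → gotongurunan.

gotongurunan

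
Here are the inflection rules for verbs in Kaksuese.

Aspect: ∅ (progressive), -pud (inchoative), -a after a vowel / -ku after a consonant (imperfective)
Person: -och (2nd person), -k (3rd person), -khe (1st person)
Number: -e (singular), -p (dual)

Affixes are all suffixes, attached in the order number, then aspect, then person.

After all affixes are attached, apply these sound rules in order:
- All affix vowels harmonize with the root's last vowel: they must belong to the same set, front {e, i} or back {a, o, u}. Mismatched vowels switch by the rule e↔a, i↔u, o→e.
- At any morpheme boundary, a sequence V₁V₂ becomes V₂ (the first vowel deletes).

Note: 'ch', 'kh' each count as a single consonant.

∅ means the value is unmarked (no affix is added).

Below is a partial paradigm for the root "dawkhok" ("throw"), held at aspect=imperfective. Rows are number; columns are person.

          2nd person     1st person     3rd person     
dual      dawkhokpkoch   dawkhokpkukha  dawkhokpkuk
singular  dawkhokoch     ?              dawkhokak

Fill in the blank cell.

Attach number singular -e → dawkhoke.
Attach aspect imperfective -a (after vowel 'e') → dawkhokea.
Attach person 1st person -khe → dawkhokeakhe.
Apply vowel harmony: dawkhokeakhe → dawkhokaakha.
Apply vowel deletion: dawkhokaakha → dawkhokakha.

dawkhokakha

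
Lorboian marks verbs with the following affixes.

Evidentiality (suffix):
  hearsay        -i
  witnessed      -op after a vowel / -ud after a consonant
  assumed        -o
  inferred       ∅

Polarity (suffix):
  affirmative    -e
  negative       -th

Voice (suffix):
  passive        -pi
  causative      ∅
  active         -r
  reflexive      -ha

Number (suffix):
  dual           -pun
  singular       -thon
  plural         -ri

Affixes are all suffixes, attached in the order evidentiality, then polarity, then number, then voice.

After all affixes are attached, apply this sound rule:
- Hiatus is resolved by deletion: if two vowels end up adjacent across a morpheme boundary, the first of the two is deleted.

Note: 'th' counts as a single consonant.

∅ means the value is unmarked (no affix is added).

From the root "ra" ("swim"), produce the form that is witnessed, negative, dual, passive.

Attach evidentiality witnessed -op (after vowel 'a') → raop.
Attach polarity negative -th → raopth.
Attach number dual -pun → raopthpun.
Attach voice passive -pi → raopthpunpi.
Apply vowel deletion: raopthpunpi → ropthpunpi.

ropthpunpi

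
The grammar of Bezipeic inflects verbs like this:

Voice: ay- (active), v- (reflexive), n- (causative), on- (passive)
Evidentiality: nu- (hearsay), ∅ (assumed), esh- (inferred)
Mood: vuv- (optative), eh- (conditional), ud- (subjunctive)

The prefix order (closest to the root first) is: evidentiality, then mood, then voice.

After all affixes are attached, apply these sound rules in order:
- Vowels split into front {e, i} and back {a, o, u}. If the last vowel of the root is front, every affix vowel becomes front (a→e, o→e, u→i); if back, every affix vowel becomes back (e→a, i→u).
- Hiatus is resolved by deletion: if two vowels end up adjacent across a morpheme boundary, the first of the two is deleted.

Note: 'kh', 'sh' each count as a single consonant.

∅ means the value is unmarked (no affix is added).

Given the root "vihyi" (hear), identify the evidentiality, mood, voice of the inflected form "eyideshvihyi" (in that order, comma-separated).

inferred, subjunctive, active

Segment: ay-ud-esh-vihyi.
evidentiality: esh- → inferred.
mood: ud- → subjunctive.
voice: ay- → active.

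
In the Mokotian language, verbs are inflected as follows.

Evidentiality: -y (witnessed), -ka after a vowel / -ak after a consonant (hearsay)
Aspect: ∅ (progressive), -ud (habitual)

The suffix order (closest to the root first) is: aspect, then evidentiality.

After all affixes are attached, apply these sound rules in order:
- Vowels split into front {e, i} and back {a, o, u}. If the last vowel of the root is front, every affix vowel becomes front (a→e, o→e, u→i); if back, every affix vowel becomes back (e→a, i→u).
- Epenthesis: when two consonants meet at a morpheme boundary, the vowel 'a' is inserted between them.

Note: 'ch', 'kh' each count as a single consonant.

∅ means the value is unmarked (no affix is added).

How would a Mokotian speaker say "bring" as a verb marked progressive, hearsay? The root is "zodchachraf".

zodchachrafak

aspect = progressive: zero marking, form stays zodchachraf.
Attach evidentiality hearsay -ak (after consonant 'f') → zodchachrafak.
Vowel harmony: no change.
Epenthesis: no change.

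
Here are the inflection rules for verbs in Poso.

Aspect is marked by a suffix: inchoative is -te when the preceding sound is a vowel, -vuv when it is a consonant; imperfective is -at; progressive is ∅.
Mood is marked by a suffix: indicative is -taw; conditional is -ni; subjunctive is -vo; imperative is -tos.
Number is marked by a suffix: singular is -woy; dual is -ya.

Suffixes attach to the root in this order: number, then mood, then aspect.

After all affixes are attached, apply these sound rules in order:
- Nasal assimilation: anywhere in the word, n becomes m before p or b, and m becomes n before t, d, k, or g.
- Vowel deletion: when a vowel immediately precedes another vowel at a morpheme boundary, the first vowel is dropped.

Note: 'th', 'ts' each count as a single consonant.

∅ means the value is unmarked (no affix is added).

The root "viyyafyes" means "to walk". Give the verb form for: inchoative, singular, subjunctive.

Attach number singular -woy → viyyafyeswoy.
Attach mood subjunctive -vo → viyyafyeswoyvo.
Attach aspect inchoative -te (after vowel 'o') → viyyafyeswoyvote.
Nasal assimilation: no change.
Vowel deletion: no change.

viyyafyeswoyvote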